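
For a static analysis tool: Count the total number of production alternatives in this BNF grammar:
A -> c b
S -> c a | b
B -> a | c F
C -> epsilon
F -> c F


Counting alternatives per rule:
  A: 1 alternative(s)
  S: 2 alternative(s)
  B: 2 alternative(s)
  C: 1 alternative(s)
  F: 1 alternative(s)
Sum: 1 + 2 + 2 + 1 + 1 = 7

7


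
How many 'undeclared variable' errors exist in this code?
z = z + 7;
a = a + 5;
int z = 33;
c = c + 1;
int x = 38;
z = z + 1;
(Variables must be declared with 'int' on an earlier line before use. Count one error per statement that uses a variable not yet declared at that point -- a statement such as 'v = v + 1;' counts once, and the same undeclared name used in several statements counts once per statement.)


Scanning code line by line:
  Line 1: use 'z' -> ERROR (undeclared)
  Line 2: use 'a' -> ERROR (undeclared)
  Line 3: declare 'z' -> declared = ['z']
  Line 4: use 'c' -> ERROR (undeclared)
  Line 5: declare 'x' -> declared = ['x', 'z']
  Line 6: use 'z' -> OK (declared)
Total undeclared variable errors: 3

3


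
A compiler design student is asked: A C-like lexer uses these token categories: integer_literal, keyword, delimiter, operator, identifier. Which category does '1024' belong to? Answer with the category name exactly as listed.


Token: '1024'
Checking categories:
  identifier: no
  integer_literal: YES
  operator: no
  keyword: no
  delimiter: no
Category: integer_literal

integer_literal


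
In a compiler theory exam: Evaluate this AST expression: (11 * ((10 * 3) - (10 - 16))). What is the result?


Expression: (11 * ((10 * 3) - (10 - 16)))
Evaluating step by step:
  10 * 3 = 30
  10 - 16 = -6
  30 - -6 = 36
  11 * 36 = 396
Result: 396

396


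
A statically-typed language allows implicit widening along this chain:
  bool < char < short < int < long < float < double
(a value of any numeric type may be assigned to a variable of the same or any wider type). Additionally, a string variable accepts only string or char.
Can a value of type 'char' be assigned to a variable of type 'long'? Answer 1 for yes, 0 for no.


Target variable type: long
Source value type: char
Numeric ranks: char=1, long=4
Widening allowed iff rank(source) <= rank(target): 1 <= 4? Yes
Result: 1

1


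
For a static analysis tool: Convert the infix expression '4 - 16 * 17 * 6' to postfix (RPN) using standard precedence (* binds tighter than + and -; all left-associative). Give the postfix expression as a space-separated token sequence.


Applying the shunting-yard algorithm:
  Operand 4 -> output
  Push '-' onto operator stack -> op-stack: [-]
  Operand 16 -> output
  Push '*' onto operator stack -> op-stack: [-, *]
  Operand 17 -> output
  See '*' (prec 2); top '*' (prec 2) >= it -> pop '*' to output
  Push '*' onto operator stack -> op-stack: [-, *]
  Operand 6 -> output
  End of input: pop '*' to output
  End of input: pop '-' to output
Postfix result: 4 16 17 * 6 * -

4 16 17 * 6 * -


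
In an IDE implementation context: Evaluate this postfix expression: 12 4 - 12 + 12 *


Processing tokens left to right:
Push 12, Push 4
Pop 12 and 4, compute 12 - 4 = 8, push 8
Push 12
Pop 8 and 12, compute 8 + 12 = 20, push 20
Push 12
Pop 20 and 12, compute 20 * 12 = 240, push 240
Stack result: 240

240


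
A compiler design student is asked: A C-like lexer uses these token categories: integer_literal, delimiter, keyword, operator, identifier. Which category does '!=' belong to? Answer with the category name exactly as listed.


Token: '!='
Checking categories:
  identifier: no
  integer_literal: no
  operator: YES
  keyword: no
  delimiter: no
Category: operator

operator


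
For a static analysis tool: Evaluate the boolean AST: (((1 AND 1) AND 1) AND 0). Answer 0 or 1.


Step 1: Evaluate inner node
  1 AND 1 = 1
Step 2: Evaluate next node
  1 AND 1 = 1
Step 3: Evaluate root node
  1 AND 0 = 0

0


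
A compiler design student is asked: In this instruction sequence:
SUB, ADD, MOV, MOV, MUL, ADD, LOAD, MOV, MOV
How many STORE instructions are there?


Scanning instruction sequence for STORE:
  Position 1: SUB
  Position 2: ADD
  Position 3: MOV
  Position 4: MOV
  Position 5: MUL
  Position 6: ADD
  Position 7: LOAD
  Position 8: MOV
  Position 9: MOV
Matches at positions: []
Total STORE count: 0

0


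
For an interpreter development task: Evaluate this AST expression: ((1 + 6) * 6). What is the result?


Expression: ((1 + 6) * 6)
Evaluating step by step:
  1 + 6 = 7
  7 * 6 = 42
Result: 42

42


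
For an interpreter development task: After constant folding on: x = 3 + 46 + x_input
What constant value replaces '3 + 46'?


Identifying constant sub-expression:
  Original: x = 3 + 46 + x_input
  3 and 46 are both compile-time constants
  Evaluating: 3 + 46 = 49
  After folding: x = 49 + x_input

49


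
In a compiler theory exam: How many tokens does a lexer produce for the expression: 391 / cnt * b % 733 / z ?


Scanning '391 / cnt * b % 733 / z'
Token 1: '391' -> integer_literal
Token 2: '/' -> operator
Token 3: 'cnt' -> identifier
Token 4: '*' -> operator
Token 5: 'b' -> identifier
Token 6: '%' -> operator
Token 7: '733' -> integer_literal
Token 8: '/' -> operator
Token 9: 'z' -> identifier
Total tokens: 9

9


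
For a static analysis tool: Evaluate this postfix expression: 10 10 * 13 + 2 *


Processing tokens left to right:
Push 10, Push 10
Pop 10 and 10, compute 10 * 10 = 100, push 100
Push 13
Pop 100 and 13, compute 100 + 13 = 113, push 113
Push 2
Pop 113 and 2, compute 113 * 2 = 226, push 226
Stack result: 226

226


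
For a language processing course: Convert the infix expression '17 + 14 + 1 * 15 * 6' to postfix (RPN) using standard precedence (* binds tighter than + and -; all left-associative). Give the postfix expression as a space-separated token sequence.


Applying the shunting-yard algorithm:
  Operand 17 -> output
  Push '+' onto operator stack -> op-stack: [+]
  Operand 14 -> output
  See '+' (prec 1); top '+' (prec 1) >= it -> pop '+' to output
  Push '+' onto operator stack -> op-stack: [+]
  Operand 1 -> output
  Push '*' onto operator stack -> op-stack: [+, *]
  Operand 15 -> output
  See '*' (prec 2); top '*' (prec 2) >= it -> pop '*' to output
  Push '*' onto operator stack -> op-stack: [+, *]
  Operand 6 -> output
  End of input: pop '*' to output
  End of input: pop '+' to output
Postfix result: 17 14 + 1 15 * 6 * +

17 14 + 1 15 * 6 * +


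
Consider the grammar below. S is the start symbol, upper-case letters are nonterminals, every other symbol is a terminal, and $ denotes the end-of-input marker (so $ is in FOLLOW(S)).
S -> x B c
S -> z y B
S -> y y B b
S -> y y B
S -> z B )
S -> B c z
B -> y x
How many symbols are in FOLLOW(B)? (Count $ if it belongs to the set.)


S is the start symbol and does not occur in any rule body, so FOLLOW(S) = {$}.
Examining every occurrence of B in a rule body:
  S -> x B c : B is followed by terminal 'c' -> add 'c'
  S -> z y B : B is at the right end -> add FOLLOW(S) = {$}
  S -> y y B b : B is followed by terminal 'b' -> add 'b'
  S -> y y B : B is at the right end -> add FOLLOW(S) = {$} (already in the set)
  S -> z B ) : B is followed by terminal ')' -> add ')'
  S -> B c z : B is followed by terminal 'c' -> add 'c' (already in the set)
  B -> y x : B does not occur in the body -> contributes nothing
FOLLOW(B) = {), b, c, $}
Count: 4

4


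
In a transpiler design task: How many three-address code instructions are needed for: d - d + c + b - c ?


Expression: d - d + c + b - c
Generating three-address code (respecting * over +/- precedence):
  Instruction 1: t1 = d - d
  Instruction 2: t2 = t1 + c
  Instruction 3: t3 = t2 + b
  Instruction 4: t4 = t3 - c
Total instructions: 4

4


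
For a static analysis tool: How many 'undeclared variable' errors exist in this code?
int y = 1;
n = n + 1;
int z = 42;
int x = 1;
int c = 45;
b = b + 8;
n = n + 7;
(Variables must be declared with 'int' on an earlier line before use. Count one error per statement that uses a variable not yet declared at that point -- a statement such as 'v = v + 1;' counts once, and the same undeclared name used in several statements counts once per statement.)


Scanning code line by line:
  Line 1: declare 'y' -> declared = ['y']
  Line 2: use 'n' -> ERROR (undeclared)
  Line 3: declare 'z' -> declared = ['y', 'z']
  Line 4: declare 'x' -> declared = ['x', 'y', 'z']
  Line 5: declare 'c' -> declared = ['c', 'x', 'y', 'z']
  Line 6: use 'b' -> ERROR (undeclared)
  Line 7: use 'n' -> ERROR (undeclared)
Total undeclared variable errors: 3

3


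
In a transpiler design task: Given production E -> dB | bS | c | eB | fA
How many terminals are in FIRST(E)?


Production: E -> dB | bS | c | eB | fA
Examining each alternative for leading terminals:
  E -> dB : first terminal = 'd'
  E -> bS : first terminal = 'b'
  E -> c : first terminal = 'c'
  E -> eB : first terminal = 'e'
  E -> fA : first terminal = 'f'
FIRST(E) = {b, c, d, e, f}
Count: 5

5


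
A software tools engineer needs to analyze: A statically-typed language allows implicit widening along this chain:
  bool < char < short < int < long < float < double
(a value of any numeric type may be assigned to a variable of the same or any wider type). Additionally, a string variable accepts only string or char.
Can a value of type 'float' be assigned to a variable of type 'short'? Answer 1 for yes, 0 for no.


Target variable type: short
Source value type: float
Numeric ranks: float=5, short=2
Widening allowed iff rank(source) <= rank(target): 5 <= 2? No
Result: 0

0


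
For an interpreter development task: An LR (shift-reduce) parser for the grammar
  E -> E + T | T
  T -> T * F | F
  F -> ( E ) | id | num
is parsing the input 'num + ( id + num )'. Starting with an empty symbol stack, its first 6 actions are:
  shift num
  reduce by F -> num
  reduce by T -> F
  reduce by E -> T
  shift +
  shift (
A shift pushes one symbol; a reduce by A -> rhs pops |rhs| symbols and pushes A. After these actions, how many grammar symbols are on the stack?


Tracking the symbol stack through each action:
  Action 1: shift 'num' : push -> stack = [num] (size 1)
  Action 2: reduce by F -> num : pop 1, push F -> stack = [F] (size 1)
  Action 3: reduce by T -> F : pop 1, push T -> stack = [T] (size 1)
  Action 4: reduce by E -> T : pop 1, push E -> stack = [E] (size 1)
  Action 5: shift '+' : push -> stack = [E, +] (size 2)
  Action 6: shift '(' : push -> stack = [E, +, (] (size 3)
Final stack size: 3

3


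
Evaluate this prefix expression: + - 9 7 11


Parsing prefix expression: + - 9 7 11
Step 1: Innermost operation '- 9 7'
  9 - 7 = 2
Step 2: Outer operation '+ [2] 11'
  2 + 11 = 13

13


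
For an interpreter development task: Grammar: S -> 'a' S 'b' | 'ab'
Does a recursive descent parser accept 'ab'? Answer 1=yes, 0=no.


Grammar accepts strings of the form a^n b^n (n >= 1)
Word: 'ab'
Counting: 1 a's and 1 b's
Check: 1 == 1? Yes
Derivation (S -> aSb applied 0 time(s), then S -> ab): S => ab
Accepted

1


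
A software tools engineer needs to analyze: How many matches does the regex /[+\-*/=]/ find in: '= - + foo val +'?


Pattern: /[+\-*/=]/ (operators)
Input: '= - + foo val +'
Scanning for matches:
  Match 1: '='
  Match 2: '-'
  Match 3: '+'
  Match 4: '+'
Total matches: 4

4


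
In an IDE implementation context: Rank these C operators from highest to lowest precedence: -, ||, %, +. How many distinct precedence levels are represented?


Looking up precedence for each operator:
  - -> precedence 5
  || -> precedence 1
  % -> precedence 6
  + -> precedence 5
Sorted highest to lowest: %, -, +, ||
Distinct precedence values: [6, 5, 1]
Number of distinct levels: 3

3


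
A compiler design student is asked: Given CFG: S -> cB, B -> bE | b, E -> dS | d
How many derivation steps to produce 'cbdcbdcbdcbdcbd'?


Grammar: S -> cB, B -> bE | b, E -> dS | d
Deriving 'cbdcbdcbdcbdcbd':
Step 1: S -> cB => cB
Step 2: B -> bE => cbE
Step 3: E -> dS => cbdS
Step 4: S -> cB => cbdcB
Step 5: B -> bE => cbdcbE
Step 6: E -> dS => cbdcbdS
Step 7: S -> cB => cbdcbdcB
Step 8: B -> bE => cbdcbdcbE
Step 9: E -> dS => cbdcbdcbdS
Step 10: S -> cB => cbdcbdcbdcB
Step 11: B -> bE => cbdcbdcbdcbE
Step 12: E -> dS => cbdcbdcbdcbdS
Step 13: S -> cB => cbdcbdcbdcbdcB
Step 14: B -> bE => cbdcbdcbdcbdcbE
Step 15: E -> d => cbdcbdcbdcbdcbd
Total derivation steps: 15

15


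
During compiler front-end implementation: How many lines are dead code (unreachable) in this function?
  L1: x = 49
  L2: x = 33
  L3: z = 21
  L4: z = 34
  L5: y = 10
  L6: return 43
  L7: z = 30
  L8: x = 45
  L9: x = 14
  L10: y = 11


Analyzing control flow:
  L1: reachable (before return)
  L2: reachable (before return)
  L3: reachable (before return)
  L4: reachable (before return)
  L5: reachable (before return)
  L6: reachable (return statement)
  L7: DEAD (after return at L6)
  L8: DEAD (after return at L6)
  L9: DEAD (after return at L6)
  L10: DEAD (after return at L6)
Return at L6, total lines = 10
Dead lines: L7 through L10
Count: 4

4


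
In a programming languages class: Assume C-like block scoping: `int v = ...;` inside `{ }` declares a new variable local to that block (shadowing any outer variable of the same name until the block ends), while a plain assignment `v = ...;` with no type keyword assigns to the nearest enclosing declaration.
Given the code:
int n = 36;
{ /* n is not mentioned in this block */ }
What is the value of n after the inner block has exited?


Analyzing scoping rules:
Outer scope: declares n = 36
Inner block: n is neither redeclared nor assigned -> unchanged
After the block -> 36
Result: 36

36


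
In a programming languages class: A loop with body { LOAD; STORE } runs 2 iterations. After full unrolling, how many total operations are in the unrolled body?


Loop body operations: LOAD, STORE (2 ops per iteration)
Unrolling 2 iterations:
  Iteration 1: LOAD, STORE (2 ops)
  Iteration 2: LOAD, STORE (2 ops)
Total: 2 iterations * 2 ops/iter = 4 operations

4


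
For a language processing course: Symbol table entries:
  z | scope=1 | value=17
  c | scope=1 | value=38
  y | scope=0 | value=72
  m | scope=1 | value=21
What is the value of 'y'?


Searching symbol table for 'y':
  z | scope=1 | value=17
  c | scope=1 | value=38
  y | scope=0 | value=72 <- MATCH
  m | scope=1 | value=21
Found 'y' at scope 0 with value 72

72


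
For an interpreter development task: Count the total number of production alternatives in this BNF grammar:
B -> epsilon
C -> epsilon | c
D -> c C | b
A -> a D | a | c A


Counting alternatives per rule:
  B: 1 alternative(s)
  C: 2 alternative(s)
  D: 2 alternative(s)
  A: 3 alternative(s)
Sum: 1 + 2 + 2 + 3 = 8

8


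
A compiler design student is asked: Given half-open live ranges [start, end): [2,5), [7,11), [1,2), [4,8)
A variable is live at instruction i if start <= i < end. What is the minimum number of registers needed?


Live ranges:
  Var0: [2, 5)
  Var1: [7, 11)
  Var2: [1, 2)
  Var3: [4, 8)
Sweep-line events (position, delta, active):
  pos=1 start -> active=1
  pos=2 end -> active=0
  pos=2 start -> active=1
  pos=4 start -> active=2
  pos=5 end -> active=1
  pos=7 start -> active=2
  pos=8 end -> active=1
  pos=11 end -> active=0
Maximum simultaneous active: 2
Minimum registers needed: 2

2


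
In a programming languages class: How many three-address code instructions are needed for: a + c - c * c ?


Expression: a + c - c * c
Generating three-address code (respecting * over +/- precedence):
  Instruction 1: t1 = c * c
  Instruction 2: t2 = a + c
  Instruction 3: t3 = t2 - t1
Total instructions: 3

3


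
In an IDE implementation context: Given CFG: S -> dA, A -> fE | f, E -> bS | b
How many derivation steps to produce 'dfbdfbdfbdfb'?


Grammar: S -> dA, A -> fE | f, E -> bS | b
Deriving 'dfbdfbdfbdfb':
Step 1: S -> dA => dA
Step 2: A -> fE => dfE
Step 3: E -> bS => dfbS
Step 4: S -> dA => dfbdA
Step 5: A -> fE => dfbdfE
Step 6: E -> bS => dfbdfbS
Step 7: S -> dA => dfbdfbdA
Step 8: A -> fE => dfbdfbdfE
Step 9: E -> bS => dfbdfbdfbS
Step 10: S -> dA => dfbdfbdfbdA
Step 11: A -> fE => dfbdfbdfbdfE
Step 12: E -> b => dfbdfbdfbdfb
Total derivation steps: 12

12


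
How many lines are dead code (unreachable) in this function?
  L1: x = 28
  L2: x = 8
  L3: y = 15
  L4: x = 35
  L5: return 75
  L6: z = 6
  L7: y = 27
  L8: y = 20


Analyzing control flow:
  L1: reachable (before return)
  L2: reachable (before return)
  L3: reachable (before return)
  L4: reachable (before return)
  L5: reachable (return statement)
  L6: DEAD (after return at L5)
  L7: DEAD (after return at L5)
  L8: DEAD (after return at L5)
Return at L5, total lines = 8
Dead lines: L6 through L8
Count: 3

3


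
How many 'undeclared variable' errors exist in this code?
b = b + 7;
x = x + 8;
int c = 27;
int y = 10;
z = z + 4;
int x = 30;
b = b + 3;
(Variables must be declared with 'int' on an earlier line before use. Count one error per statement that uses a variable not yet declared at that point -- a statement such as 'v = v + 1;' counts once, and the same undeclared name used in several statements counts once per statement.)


Scanning code line by line:
  Line 1: use 'b' -> ERROR (undeclared)
  Line 2: use 'x' -> ERROR (undeclared)
  Line 3: declare 'c' -> declared = ['c']
  Line 4: declare 'y' -> declared = ['c', 'y']
  Line 5: use 'z' -> ERROR (undeclared)
  Line 6: declare 'x' -> declared = ['c', 'x', 'y']
  Line 7: use 'b' -> ERROR (undeclared)
Total undeclared variable errors: 4

4


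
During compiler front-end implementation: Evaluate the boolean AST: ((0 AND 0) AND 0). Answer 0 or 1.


Step 1: Evaluate inner node
  0 AND 0 = 0
Step 2: Evaluate root node
  0 AND 0 = 0

0


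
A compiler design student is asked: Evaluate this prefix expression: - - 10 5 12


Parsing prefix expression: - - 10 5 12
Step 1: Innermost operation '- 10 5'
  10 - 5 = 5
Step 2: Outer operation '- [5] 12'
  5 - 12 = -7

-7


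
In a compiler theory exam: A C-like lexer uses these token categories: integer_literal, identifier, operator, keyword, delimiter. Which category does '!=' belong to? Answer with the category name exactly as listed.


Token: '!='
Checking categories:
  identifier: no
  integer_literal: no
  operator: YES
  keyword: no
  delimiter: no
Category: operator

operator


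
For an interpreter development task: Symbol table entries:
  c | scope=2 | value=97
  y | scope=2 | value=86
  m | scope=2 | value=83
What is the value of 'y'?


Searching symbol table for 'y':
  c | scope=2 | value=97
  y | scope=2 | value=86 <- MATCH
  m | scope=2 | value=83
Found 'y' at scope 2 with value 86

86


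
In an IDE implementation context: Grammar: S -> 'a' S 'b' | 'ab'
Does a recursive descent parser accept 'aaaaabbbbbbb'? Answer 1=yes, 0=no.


Grammar accepts strings of the form a^n b^n (n >= 1)
Word: 'aaaaabbbbbbb'
Counting: 5 a's and 7 b's
Check: 5 == 7? No
Mismatch: a-count != b-count
Rejected

0


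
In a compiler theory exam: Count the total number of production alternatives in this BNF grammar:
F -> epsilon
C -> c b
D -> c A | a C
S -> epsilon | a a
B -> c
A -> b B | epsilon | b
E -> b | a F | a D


Counting alternatives per rule:
  F: 1 alternative(s)
  C: 1 alternative(s)
  D: 2 alternative(s)
  S: 2 alternative(s)
  B: 1 alternative(s)
  A: 3 alternative(s)
  E: 3 alternative(s)
Sum: 1 + 1 + 2 + 2 + 1 + 3 + 3 = 13

13


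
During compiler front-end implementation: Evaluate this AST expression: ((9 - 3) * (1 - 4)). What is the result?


Expression: ((9 - 3) * (1 - 4))
Evaluating step by step:
  9 - 3 = 6
  1 - 4 = -3
  6 * -3 = -18
Result: -18

-18


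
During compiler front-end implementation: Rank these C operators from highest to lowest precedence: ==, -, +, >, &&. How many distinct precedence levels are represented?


Looking up precedence for each operator:
  == -> precedence 3
  - -> precedence 5
  + -> precedence 5
  > -> precedence 4
  && -> precedence 2
Sorted highest to lowest: -, +, >, ==, &&
Distinct precedence values: [5, 4, 3, 2]
Number of distinct levels: 4

4


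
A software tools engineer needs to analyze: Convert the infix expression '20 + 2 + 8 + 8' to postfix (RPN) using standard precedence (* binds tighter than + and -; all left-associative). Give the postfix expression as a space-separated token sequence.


Applying the shunting-yard algorithm:
  Operand 20 -> output
  Push '+' onto operator stack -> op-stack: [+]
  Operand 2 -> output
  See '+' (prec 1); top '+' (prec 1) >= it -> pop '+' to output
  Push '+' onto operator stack -> op-stack: [+]
  Operand 8 -> output
  See '+' (prec 1); top '+' (prec 1) >= it -> pop '+' to output
  Push '+' onto operator stack -> op-stack: [+]
  Operand 8 -> output
  End of input: pop '+' to output
Postfix result: 20 2 + 8 + 8 +

20 2 + 8 + 8 +


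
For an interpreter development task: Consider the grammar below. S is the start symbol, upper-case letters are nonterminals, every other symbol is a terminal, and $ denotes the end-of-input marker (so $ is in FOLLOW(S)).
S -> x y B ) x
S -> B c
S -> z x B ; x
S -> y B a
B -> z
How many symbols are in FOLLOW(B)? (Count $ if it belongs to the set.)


S is the start symbol and does not occur in any rule body, so FOLLOW(S) = {$}.
Examining every occurrence of B in a rule body:
  S -> x y B ) x : B is followed by terminal ')' -> add ')'
  S -> B c : B is followed by terminal 'c' -> add 'c'
  S -> z x B ; x : B is followed by terminal ';' -> add ';'
  S -> y B a : B is followed by terminal 'a' -> add 'a'
  B -> z : B does not occur in the body -> contributes nothing
FOLLOW(B) = {), ;, a, c}
Count: 4

4


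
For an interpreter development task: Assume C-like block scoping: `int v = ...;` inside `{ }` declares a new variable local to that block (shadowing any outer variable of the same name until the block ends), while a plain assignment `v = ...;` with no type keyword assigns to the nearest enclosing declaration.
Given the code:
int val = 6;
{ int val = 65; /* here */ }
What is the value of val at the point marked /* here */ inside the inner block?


Analyzing scoping rules:
Outer scope: declares val = 6
Inner block: 'int val = 65;' declares a NEW val that shadows the outer one
Inside the block the inner declaration is in scope -> 65
Result: 65

65


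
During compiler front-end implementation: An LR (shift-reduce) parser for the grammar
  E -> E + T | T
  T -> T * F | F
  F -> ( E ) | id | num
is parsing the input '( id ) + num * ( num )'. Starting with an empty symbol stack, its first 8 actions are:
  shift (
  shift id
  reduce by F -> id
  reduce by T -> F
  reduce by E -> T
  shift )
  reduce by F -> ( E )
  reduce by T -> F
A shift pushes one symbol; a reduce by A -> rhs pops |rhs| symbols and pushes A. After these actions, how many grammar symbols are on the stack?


Tracking the symbol stack through each action:
  Action 1: shift '(' : push -> stack = [(] (size 1)
  Action 2: shift 'id' : push -> stack = [(, id] (size 2)
  Action 3: reduce by F -> id : pop 1, push F -> stack = [(, F] (size 2)
  Action 4: reduce by T -> F : pop 1, push T -> stack = [(, T] (size 2)
  Action 5: reduce by E -> T : pop 1, push E -> stack = [(, E] (size 2)
  Action 6: shift ')' : push -> stack = [(, E, )] (size 3)
  Action 7: reduce by F -> ( E ) : pop 3, push F -> stack = [F] (size 1)
  Action 8: reduce by T -> F : pop 1, push T -> stack = [T] (size 1)
Final stack size: 1

1


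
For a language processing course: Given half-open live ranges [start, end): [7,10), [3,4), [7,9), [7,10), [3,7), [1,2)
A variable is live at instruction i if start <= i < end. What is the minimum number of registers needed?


Live ranges:
  Var0: [7, 10)
  Var1: [3, 4)
  Var2: [7, 9)
  Var3: [7, 10)
  Var4: [3, 7)
  Var5: [1, 2)
Sweep-line events (position, delta, active):
  pos=1 start -> active=1
  pos=2 end -> active=0
  pos=3 start -> active=1
  pos=3 start -> active=2
  pos=4 end -> active=1
  pos=7 end -> active=0
  pos=7 start -> active=1
  pos=7 start -> active=2
  pos=7 start -> active=3
  pos=9 end -> active=2
  pos=10 end -> active=1
  pos=10 end -> active=0
Maximum simultaneous active: 3
Minimum registers needed: 3

3


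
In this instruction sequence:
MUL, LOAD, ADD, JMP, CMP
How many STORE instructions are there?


Scanning instruction sequence for STORE:
  Position 1: MUL
  Position 2: LOAD
  Position 3: ADD
  Position 4: JMP
  Position 5: CMP
Matches at positions: []
Total STORE count: 0

0


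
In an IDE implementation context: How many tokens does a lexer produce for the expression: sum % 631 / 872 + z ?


Scanning 'sum % 631 / 872 + z'
Token 1: 'sum' -> identifier
Token 2: '%' -> operator
Token 3: '631' -> integer_literal
Token 4: '/' -> operator
Token 5: '872' -> integer_literal
Token 6: '+' -> operator
Token 7: 'z' -> identifier
Total tokens: 7

7


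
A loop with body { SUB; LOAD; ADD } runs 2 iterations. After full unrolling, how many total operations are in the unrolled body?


Loop body operations: SUB, LOAD, ADD (3 ops per iteration)
Unrolling 2 iterations:
  Iteration 1: SUB, LOAD, ADD (3 ops)
  Iteration 2: SUB, LOAD, ADD (3 ops)
Total: 2 iterations * 3 ops/iter = 6 operations

6


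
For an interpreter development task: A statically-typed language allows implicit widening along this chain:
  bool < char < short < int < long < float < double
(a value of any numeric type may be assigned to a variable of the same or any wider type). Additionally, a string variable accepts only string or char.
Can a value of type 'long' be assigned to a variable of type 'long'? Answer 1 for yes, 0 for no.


Target variable type: long
Source value type: long
Numeric ranks: long=4, long=4
Widening allowed iff rank(source) <= rank(target): 4 <= 4? Yes
Result: 1

1


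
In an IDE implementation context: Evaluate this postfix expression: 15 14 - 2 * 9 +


Processing tokens left to right:
Push 15, Push 14
Pop 15 and 14, compute 15 - 14 = 1, push 1
Push 2
Pop 1 and 2, compute 1 * 2 = 2, push 2
Push 9
Pop 2 and 9, compute 2 + 9 = 11, push 11
Stack result: 11

11


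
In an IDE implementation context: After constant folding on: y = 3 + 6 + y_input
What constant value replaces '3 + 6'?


Identifying constant sub-expression:
  Original: y = 3 + 6 + y_input
  3 and 6 are both compile-time constants
  Evaluating: 3 + 6 = 9
  After folding: y = 9 + y_input

9


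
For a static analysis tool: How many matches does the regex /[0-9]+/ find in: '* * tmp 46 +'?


Pattern: /[0-9]+/ (int literals)
Input: '* * tmp 46 +'
Scanning for matches:
  Match 1: '46'
Total matches: 1

1


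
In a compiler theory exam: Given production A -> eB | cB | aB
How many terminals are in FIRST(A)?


Production: A -> eB | cB | aB
Examining each alternative for leading terminals:
  A -> eB : first terminal = 'e'
  A -> cB : first terminal = 'c'
  A -> aB : first terminal = 'a'
FIRST(A) = {a, c, e}
Count: 3

3


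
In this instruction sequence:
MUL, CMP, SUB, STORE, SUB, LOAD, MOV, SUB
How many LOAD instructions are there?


Scanning instruction sequence for LOAD:
  Position 1: MUL
  Position 2: CMP
  Position 3: SUB
  Position 4: STORE
  Position 5: SUB
  Position 6: LOAD <- MATCH
  Position 7: MOV
  Position 8: SUB
Matches at positions: [6]
Total LOAD count: 1

1


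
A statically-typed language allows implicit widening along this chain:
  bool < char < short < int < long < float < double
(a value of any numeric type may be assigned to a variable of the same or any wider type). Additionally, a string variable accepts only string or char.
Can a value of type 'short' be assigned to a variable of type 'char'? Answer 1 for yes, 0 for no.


Target variable type: char
Source value type: short
Numeric ranks: short=2, char=1
Widening allowed iff rank(source) <= rank(target): 2 <= 1? No
Result: 0

0


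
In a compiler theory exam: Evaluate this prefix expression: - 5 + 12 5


Parsing prefix expression: - 5 + 12 5
Step 1: Innermost operation '+ 12 5'
  12 + 5 = 17
Step 2: Outer operation '- 5 [17]'
  5 - 17 = -12

-12


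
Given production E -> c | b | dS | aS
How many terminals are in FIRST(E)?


Production: E -> c | b | dS | aS
Examining each alternative for leading terminals:
  E -> c : first terminal = 'c'
  E -> b : first terminal = 'b'
  E -> dS : first terminal = 'd'
  E -> aS : first terminal = 'a'
FIRST(E) = {a, b, c, d}
Count: 4

4


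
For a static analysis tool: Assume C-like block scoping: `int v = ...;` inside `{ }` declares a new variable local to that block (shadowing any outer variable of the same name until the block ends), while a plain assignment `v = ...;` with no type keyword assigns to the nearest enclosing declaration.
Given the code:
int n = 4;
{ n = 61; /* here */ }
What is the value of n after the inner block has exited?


Analyzing scoping rules:
Outer scope: declares n = 4
Inner block: 'n = 61;' has no type keyword, so it is an assignment to the outer n (no shadowing)
The assignment changed the outer variable itself, so the new value persists after the block -> 61
Result: 61

61


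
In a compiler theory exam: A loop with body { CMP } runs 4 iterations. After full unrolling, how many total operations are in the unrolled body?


Loop body operations: CMP (1 op per iteration)
Unrolling 4 iterations:
  Iteration 1: CMP (1 ops)
  Iteration 2: CMP (1 ops)
  Iteration 3: CMP (1 ops)
  Iteration 4: CMP (1 ops)
Total: 4 iterations * 1 ops/iter = 4 operations

4


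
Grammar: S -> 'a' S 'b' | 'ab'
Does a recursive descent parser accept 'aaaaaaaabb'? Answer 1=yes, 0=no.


Grammar accepts strings of the form a^n b^n (n >= 1)
Word: 'aaaaaaaabb'
Counting: 8 a's and 2 b's
Check: 8 == 2? No
Mismatch: a-count != b-count
Rejected

0


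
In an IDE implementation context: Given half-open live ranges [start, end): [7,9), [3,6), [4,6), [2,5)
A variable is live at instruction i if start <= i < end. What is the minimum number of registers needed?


Live ranges:
  Var0: [7, 9)
  Var1: [3, 6)
  Var2: [4, 6)
  Var3: [2, 5)
Sweep-line events (position, delta, active):
  pos=2 start -> active=1
  pos=3 start -> active=2
  pos=4 start -> active=3
  pos=5 end -> active=2
  pos=6 end -> active=1
  pos=6 end -> active=0
  pos=7 start -> active=1
  pos=9 end -> active=0
Maximum simultaneous active: 3
Minimum registers needed: 3

3


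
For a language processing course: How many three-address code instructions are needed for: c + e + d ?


Expression: c + e + d
Generating three-address code (respecting * over +/- precedence):
  Instruction 1: t1 = c + e
  Instruction 2: t2 = t1 + d
Total instructions: 2

2


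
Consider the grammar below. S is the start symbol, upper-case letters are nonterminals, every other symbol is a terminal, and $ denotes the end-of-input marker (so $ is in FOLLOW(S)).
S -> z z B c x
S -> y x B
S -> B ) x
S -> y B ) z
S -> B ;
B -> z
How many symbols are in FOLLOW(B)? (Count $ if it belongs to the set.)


S is the start symbol and does not occur in any rule body, so FOLLOW(S) = {$}.
Examining every occurrence of B in a rule body:
  S -> z z B c x : B is followed by terminal 'c' -> add 'c'
  S -> y x B : B is at the right end -> add FOLLOW(S) = {$}
  S -> B ) x : B is followed by terminal ')' -> add ')'
  S -> y B ) z : B is followed by terminal ')' -> add ')' (already in the set)
  S -> B ; : B is followed by terminal ';' -> add ';'
  B -> z : B does not occur in the body -> contributes nothing
FOLLOW(B) = {), ;, c, $}
Count: 4

4


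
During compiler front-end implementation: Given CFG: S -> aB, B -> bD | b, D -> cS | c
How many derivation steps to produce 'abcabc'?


Grammar: S -> aB, B -> bD | b, D -> cS | c
Deriving 'abcabc':
Step 1: S -> aB => aB
Step 2: B -> bD => abD
Step 3: D -> cS => abcS
Step 4: S -> aB => abcaB
Step 5: B -> bD => abcabD
Step 6: D -> c => abcabc
Total derivation steps: 6

6


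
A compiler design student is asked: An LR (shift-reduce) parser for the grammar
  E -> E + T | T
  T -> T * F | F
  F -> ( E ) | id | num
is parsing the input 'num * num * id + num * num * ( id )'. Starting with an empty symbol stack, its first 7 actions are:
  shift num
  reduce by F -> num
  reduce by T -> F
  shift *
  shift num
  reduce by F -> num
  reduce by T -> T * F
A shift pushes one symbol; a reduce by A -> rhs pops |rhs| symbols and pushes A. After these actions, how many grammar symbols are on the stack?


Tracking the symbol stack through each action:
  Action 1: shift 'num' : push -> stack = [num] (size 1)
  Action 2: reduce by F -> num : pop 1, push F -> stack = [F] (size 1)
  Action 3: reduce by T -> F : pop 1, push T -> stack = [T] (size 1)
  Action 4: shift '*' : push -> stack = [T, *] (size 2)
  Action 5: shift 'num' : push -> stack = [T, *, num] (size 3)
  Action 6: reduce by F -> num : pop 1, push F -> stack = [T, *, F] (size 3)
  Action 7: reduce by T -> T * F : pop 3, push T -> stack = [T] (size 1)
Final stack size: 1

1


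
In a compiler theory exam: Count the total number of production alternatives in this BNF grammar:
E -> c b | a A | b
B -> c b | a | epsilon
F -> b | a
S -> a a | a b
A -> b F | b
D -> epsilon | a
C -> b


Counting alternatives per rule:
  E: 3 alternative(s)
  B: 3 alternative(s)
  F: 2 alternative(s)
  S: 2 alternative(s)
  A: 2 alternative(s)
  D: 2 alternative(s)
  C: 1 alternative(s)
Sum: 3 + 3 + 2 + 2 + 2 + 2 + 1 = 15

15


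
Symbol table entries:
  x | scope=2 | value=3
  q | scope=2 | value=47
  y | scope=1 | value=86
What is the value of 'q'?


Searching symbol table for 'q':
  x | scope=2 | value=3
  q | scope=2 | value=47 <- MATCH
  y | scope=1 | value=86
Found 'q' at scope 2 with value 47

47


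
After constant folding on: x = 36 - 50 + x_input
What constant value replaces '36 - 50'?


Identifying constant sub-expression:
  Original: x = 36 - 50 + x_input
  36 and 50 are both compile-time constants
  Evaluating: 36 - 50 = -14
  After folding: x = -14 + x_input

-14


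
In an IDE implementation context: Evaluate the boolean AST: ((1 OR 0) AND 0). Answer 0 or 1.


Step 1: Evaluate inner node
  1 OR 0 = 1
Step 2: Evaluate root node
  1 AND 0 = 0

0


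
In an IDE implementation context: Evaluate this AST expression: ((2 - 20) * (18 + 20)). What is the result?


Expression: ((2 - 20) * (18 + 20))
Evaluating step by step:
  2 - 20 = -18
  18 + 20 = 38
  -18 * 38 = -684
Result: -684

-684


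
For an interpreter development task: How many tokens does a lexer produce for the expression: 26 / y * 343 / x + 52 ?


Scanning '26 / y * 343 / x + 52'
Token 1: '26' -> integer_literal
Token 2: '/' -> operator
Token 3: 'y' -> identifier
Token 4: '*' -> operator
Token 5: '343' -> integer_literal
Token 6: '/' -> operator
Token 7: 'x' -> identifier
Token 8: '+' -> operator
Token 9: '52' -> integer_literal
Total tokens: 9

9


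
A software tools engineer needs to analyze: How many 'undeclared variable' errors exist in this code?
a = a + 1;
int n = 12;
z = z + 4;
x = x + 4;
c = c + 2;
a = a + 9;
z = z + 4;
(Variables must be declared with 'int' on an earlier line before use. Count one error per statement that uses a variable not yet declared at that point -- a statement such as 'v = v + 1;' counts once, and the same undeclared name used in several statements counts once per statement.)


Scanning code line by line:
  Line 1: use 'a' -> ERROR (undeclared)
  Line 2: declare 'n' -> declared = ['n']
  Line 3: use 'z' -> ERROR (undeclared)
  Line 4: use 'x' -> ERROR (undeclared)
  Line 5: use 'c' -> ERROR (undeclared)
  Line 6: use 'a' -> ERROR (undeclared)
  Line 7: use 'z' -> ERROR (undeclared)
Total undeclared variable errors: 6

6


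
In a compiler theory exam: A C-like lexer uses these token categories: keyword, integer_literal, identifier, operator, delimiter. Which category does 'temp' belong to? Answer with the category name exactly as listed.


Token: 'temp'
Checking categories:
  identifier: YES
  integer_literal: no
  operator: no
  keyword: no
  delimiter: no
Category: identifier

identifier


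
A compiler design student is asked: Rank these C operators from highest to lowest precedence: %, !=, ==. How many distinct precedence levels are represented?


Looking up precedence for each operator:
  % -> precedence 6
  != -> precedence 3
  == -> precedence 3
Sorted highest to lowest: %, !=, ==
Distinct precedence values: [6, 3]
Number of distinct levels: 2

2


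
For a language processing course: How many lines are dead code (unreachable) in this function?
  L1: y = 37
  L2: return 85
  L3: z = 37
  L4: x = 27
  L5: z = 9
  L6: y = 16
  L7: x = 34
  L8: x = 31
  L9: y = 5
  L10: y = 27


Analyzing control flow:
  L1: reachable (before return)
  L2: reachable (return statement)
  L3: DEAD (after return at L2)
  L4: DEAD (after return at L2)
  L5: DEAD (after return at L2)
  L6: DEAD (after return at L2)
  L7: DEAD (after return at L2)
  L8: DEAD (after return at L2)
  L9: DEAD (after return at L2)
  L10: DEAD (after return at L2)
Return at L2, total lines = 10
Dead lines: L3 through L10
Count: 8

8


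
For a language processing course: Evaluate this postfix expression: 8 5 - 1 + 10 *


Processing tokens left to right:
Push 8, Push 5
Pop 8 and 5, compute 8 - 5 = 3, push 3
Push 1
Pop 3 and 1, compute 3 + 1 = 4, push 4
Push 10
Pop 4 and 10, compute 4 * 10 = 40, push 40
Stack result: 40

40


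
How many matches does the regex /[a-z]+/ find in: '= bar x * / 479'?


Pattern: /[a-z]+/ (identifiers)
Input: '= bar x * / 479'
Scanning for matches:
  Match 1: 'bar'
  Match 2: 'x'
Total matches: 2

2


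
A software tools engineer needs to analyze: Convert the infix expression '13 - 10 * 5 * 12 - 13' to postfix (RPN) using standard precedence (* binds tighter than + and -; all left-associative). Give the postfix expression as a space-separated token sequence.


Applying the shunting-yard algorithm:
  Operand 13 -> output
  Push '-' onto operator stack -> op-stack: [-]
  Operand 10 -> output
  Push '*' onto operator stack -> op-stack: [-, *]
  Operand 5 -> output
  See '*' (prec 2); top '*' (prec 2) >= it -> pop '*' to output
  Push '*' onto operator stack -> op-stack: [-, *]
  Operand 12 -> output
  See '-' (prec 1); top '*' (prec 2) >= it -> pop '*' to output
  See '-' (prec 1); top '-' (prec 1) >= it -> pop '-' to output
  Push '-' onto operator stack -> op-stack: [-]
  Operand 13 -> output
  End of input: pop '-' to output
Postfix result: 13 10 5 * 12 * - 13 -

13 10 5 * 12 * - 13 -


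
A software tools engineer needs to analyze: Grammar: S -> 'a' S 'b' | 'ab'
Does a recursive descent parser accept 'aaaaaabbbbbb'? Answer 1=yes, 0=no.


Grammar accepts strings of the form a^n b^n (n >= 1)
Word: 'aaaaaabbbbbb'
Counting: 6 a's and 6 b's
Check: 6 == 6? Yes
Derivation (S -> aSb applied 5 time(s), then S -> ab): S => aSb => aaSbb => aaaSbbb => aaaaSbbbb => aaaaaSbbbbb => aaaaaabbbbbb
Accepted

1


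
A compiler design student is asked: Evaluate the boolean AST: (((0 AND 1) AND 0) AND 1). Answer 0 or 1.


Step 1: Evaluate inner node
  0 AND 1 = 0
Step 2: Evaluate next node
  0 AND 0 = 0
Step 3: Evaluate root node
  0 AND 1 = 0

0


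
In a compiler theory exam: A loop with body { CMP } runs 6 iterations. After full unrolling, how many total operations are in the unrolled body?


Loop body operations: CMP (1 op per iteration)
Unrolling 6 iterations:
  Iteration 1: CMP (1 ops)
  Iteration 2: CMP (1 ops)
  Iteration 3: CMP (1 ops)
  Iteration 4: CMP (1 ops)
  Iteration 5: CMP (1 ops)
  Iteration 6: CMP (1 ops)
Total: 6 iterations * 1 ops/iter = 6 operations

6


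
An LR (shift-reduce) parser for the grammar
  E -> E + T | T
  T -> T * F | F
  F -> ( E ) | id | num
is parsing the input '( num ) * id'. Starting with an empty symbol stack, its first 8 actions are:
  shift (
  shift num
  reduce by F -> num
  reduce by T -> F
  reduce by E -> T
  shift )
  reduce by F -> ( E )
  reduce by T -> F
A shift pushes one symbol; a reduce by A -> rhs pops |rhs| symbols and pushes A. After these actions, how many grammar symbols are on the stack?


Tracking the symbol stack through each action:
  Action 1: shift '(' : push -> stack = [(] (size 1)
  Action 2: shift 'num' : push -> stack = [(, num] (size 2)
  Action 3: reduce by F -> num : pop 1, push F -> stack = [(, F] (size 2)
  Action 4: reduce by T -> F : pop 1, push T -> stack = [(, T] (size 2)
  Action 5: reduce by E -> T : pop 1, push E -> stack = [(, E] (size 2)
  Action 6: shift ')' : push -> stack = [(, E, )] (size 3)
  Action 7: reduce by F -> ( E ) : pop 3, push F -> stack = [F] (size 1)
  Action 8: reduce by T -> F : pop 1, push T -> stack = [T] (size 1)
Final stack size: 1

1
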